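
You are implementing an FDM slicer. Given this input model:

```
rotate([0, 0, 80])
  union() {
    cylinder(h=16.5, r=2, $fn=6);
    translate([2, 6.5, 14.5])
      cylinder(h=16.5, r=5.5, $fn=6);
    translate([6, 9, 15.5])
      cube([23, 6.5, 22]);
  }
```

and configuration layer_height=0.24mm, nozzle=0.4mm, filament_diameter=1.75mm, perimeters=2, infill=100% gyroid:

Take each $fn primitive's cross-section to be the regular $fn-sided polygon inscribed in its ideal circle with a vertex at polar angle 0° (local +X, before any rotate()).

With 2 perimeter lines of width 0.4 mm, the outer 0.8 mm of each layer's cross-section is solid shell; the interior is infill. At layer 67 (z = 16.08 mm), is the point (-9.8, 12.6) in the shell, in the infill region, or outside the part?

infill

At z = 16.08 mm: the r=2 cylinder contributes a regular 6-gon of circumradius 2; the cylinder at (2, 6.5): section is a regular 6-gon, circumradius r=5.5; the cube at (6, 9) (footprint 23×6.5) is included at this height; Combining (union): the regions partially overlap (shared area 0.00 mm²), so overlapping operands fuse into one piece — 2 connected regions; (whole slice rotated 80° about Z — lengths, areas and connectivity unchanged). Overall, the cross-section has 2 separate islands. Undo the 80° rotation: the query point maps to (10.707, 11.839) in the un-rotated model frame. The nearest boundary edge runs (29.00, 9.00)→(6.06, 9.00); distance from the point to it = 2.84 mm. (Shell/infill is judged within the island containing the point — the largest one.) The point is inside the cross-section and 2.84 mm from the nearest boundary — more than the 0.8 mm shell width (2 × 0.4), so it's in the infill interior.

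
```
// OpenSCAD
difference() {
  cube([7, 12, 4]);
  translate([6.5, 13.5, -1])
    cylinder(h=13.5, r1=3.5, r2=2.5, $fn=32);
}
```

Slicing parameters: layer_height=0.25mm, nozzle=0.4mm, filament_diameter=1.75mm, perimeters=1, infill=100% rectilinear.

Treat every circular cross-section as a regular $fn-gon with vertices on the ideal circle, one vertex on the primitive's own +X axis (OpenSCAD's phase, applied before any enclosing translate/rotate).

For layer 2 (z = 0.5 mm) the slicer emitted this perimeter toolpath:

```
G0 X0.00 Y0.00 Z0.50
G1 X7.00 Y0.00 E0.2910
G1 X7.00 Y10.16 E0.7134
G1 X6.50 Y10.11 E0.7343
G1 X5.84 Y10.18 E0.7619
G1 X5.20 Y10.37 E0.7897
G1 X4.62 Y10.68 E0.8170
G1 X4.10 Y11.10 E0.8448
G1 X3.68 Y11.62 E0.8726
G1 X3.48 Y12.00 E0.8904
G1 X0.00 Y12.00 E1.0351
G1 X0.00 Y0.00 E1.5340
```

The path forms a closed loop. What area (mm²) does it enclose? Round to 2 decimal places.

Apply the shoelace formula to the sequence of (X, Y) vertices; enclosed area = 79.00 mm².

79.00 mm²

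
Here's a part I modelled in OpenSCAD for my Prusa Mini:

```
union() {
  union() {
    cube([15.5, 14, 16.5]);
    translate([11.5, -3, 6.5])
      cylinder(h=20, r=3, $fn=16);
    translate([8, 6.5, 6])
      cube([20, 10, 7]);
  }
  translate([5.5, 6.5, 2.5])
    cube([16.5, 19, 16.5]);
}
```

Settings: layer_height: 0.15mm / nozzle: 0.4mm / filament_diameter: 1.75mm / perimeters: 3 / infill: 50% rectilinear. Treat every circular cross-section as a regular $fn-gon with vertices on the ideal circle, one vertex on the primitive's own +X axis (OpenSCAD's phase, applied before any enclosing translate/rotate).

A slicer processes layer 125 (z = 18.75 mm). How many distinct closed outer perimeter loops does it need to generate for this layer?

At z = 18.75 mm: the cube does not reach this height (z outside [0, 16.5]); the r=3 cylinder at (11.5, -3) gives a regular 16-gon of circumradius 3 (constant along its height); the cube at (8, 6.5) is absent (z outside [6, 13]); Combining (union): only the r=3 cylinder at (11.5, -3) is present, so the union is just that shape — 1 connected region; the cube at (5.5, 6.5) is present — its section is the full 16.5×19 rectangle; Taking the union: the 2 present regions are separate (no shared area or edge), so areas and boundary lengths simply add and each stays a separate island — 2 connected regions. The result has 2 disconnected regions.

2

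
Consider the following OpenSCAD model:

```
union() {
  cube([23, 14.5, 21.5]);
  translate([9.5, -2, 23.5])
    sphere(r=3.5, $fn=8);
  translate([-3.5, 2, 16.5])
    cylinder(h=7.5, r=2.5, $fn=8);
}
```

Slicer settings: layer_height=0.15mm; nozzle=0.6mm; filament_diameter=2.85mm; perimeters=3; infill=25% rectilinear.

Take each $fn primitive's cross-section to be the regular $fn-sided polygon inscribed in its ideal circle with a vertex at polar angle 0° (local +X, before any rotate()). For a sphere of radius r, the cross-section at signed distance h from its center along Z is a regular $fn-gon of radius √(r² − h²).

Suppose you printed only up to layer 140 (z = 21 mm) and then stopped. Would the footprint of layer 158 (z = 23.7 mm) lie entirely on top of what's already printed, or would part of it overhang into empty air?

part overhangs

Compare the two slices. At z = 21: the cube (footprint 23×14.5) is included at this height (area 333.50 mm²); the r=3.5 sphere at (9.5, -2) contributes a regular 8-gon of circumradius √(3.5²−2.5²) = 2.449 (area = (8/2)·2.449²·sin(360°/8) = 16.97 mm²); the r=2.5 cylinder at (-3.5, 2) contributes a regular 8-gon of circumradius 2.5 (area = (8/2)·2.500²·sin(360°/8) = 17.68 mm²); Combining (union): the regions partially overlap — summed areas 368.15 mm² minus the doubly-counted overlap 0.49 mm² gives 367.66 mm² — area = 367.66 mm². At z = 23.7: the cube does not reach this height (z outside [0, 21.5]); the sphere at (9.5, -2): section is a regular 8-gon, circumradius = √(r²−h²) = √(3.5²−0.2²) = 3.494 (area = (8/2)·3.494²·sin(360°/8) = 34.54 mm²); the r=2.5 cylinder at (-3.5, 2) contributes a regular 8-gon of circumradius 2.5 (area = (8/2)·2.500²·sin(360°/8) = 17.68 mm²); Merging all regions: the 2 present regions are separate (no shared area or edge), so areas and boundary lengths simply add and each stays a separate island — area = 52.21 mm². Checking containment: at z = 23.7 the cross-section extends beyond the z = 21 cross-section by about 13.11 mm².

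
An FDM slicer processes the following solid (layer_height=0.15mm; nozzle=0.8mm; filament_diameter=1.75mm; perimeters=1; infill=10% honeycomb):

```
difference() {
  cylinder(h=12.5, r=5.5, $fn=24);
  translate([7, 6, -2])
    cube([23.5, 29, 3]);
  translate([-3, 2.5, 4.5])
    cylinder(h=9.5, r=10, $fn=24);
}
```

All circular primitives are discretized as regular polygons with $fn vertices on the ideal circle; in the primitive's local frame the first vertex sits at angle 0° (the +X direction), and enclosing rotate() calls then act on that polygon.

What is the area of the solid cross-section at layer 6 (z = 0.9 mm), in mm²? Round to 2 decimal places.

At z = 0.9 mm: the r=5.5 cylinder gives a regular 24-gon of circumradius 5.5 (constant along its height) (area = (24/2)·5.500²·sin(360°/24) = 93.95 mm²); the 23.5×29 cube at (7, 6) contributes its full rectangle (area 681.50 mm²); the cylinder at (-3, 2.5) is absent (z outside [4.5, 14]); Taking the first minus the rest: starting from the r=5.5 cylinder (93.95 mm²), the 23.5×29 cube at (7, 6) misses the remaining region (no effect) — area = 93.95 mm². Overall, the cross-section is a single solid region. Net area = 93.95 mm².

93.95 mm²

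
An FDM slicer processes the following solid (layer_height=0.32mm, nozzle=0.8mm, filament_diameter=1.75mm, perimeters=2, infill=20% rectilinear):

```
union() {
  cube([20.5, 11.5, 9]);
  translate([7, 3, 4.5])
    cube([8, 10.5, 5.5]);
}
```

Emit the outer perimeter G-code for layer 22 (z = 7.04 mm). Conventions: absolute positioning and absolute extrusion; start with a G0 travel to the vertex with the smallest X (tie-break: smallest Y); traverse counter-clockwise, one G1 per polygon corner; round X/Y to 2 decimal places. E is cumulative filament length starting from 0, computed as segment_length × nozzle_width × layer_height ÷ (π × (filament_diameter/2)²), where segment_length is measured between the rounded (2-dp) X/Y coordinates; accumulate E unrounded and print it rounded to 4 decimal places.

At z = 7.04 mm: the 20.5×11.5 cube contributes its full rectangle; the cube at (7, 3) (footprint 8×10.5) is included at this height; Taking the union: the regions partially overlap (shared area 68.00 mm²), so overlapping operands fuse into one piece — 1 connected region. The outline is a single polygon with 8 vertices. Extrusion per mm of travel: 0.8 × 0.32 / (π × 0.875²) = 0.106432. Accumulating E over each segment gives final E = 7.2374.

G0 X0.00 Y0.00 Z7.04
G1 X20.50 Y0.00 E2.1819
G1 X20.50 Y11.50 E3.4058
G1 X15.00 Y11.50 E3.9912
G1 X15.00 Y13.50 E4.2041
G1 X7.00 Y13.50 E5.0555
G1 X7.00 Y11.50 E5.2684
G1 X0.00 Y11.50 E6.0134
G1 X0.00 Y0.00 E7.2374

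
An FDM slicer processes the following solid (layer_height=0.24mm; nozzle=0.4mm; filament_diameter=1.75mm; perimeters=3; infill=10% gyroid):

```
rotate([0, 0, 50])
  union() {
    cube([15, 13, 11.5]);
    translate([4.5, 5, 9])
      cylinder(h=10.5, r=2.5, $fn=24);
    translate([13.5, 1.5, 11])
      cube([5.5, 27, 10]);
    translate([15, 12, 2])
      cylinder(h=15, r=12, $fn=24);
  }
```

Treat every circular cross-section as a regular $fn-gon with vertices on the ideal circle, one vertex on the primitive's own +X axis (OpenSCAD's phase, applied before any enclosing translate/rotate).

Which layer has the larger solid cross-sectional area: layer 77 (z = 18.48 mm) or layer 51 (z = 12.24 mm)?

layer 51 (z = 12.24 mm)

Layer 77 (z = 18.48): the cube is absent (z outside [0, 11.5]); the r=2.5 cylinder at (4.5, 5) gives a regular 24-gon of circumradius 2.5 (constant along its height) (area = (24/2)·2.500²·sin(360°/24) = 19.41 mm²); the 5.5×27 cube at (13.5, 1.5) contributes its full rectangle (area 148.50 mm²); the cylinder at (15, 12) is not intersected at this z (z outside [2, 17]); Merging all regions: the 2 present regions are separate (no shared area or edge), so areas and boundary lengths simply add and each stays a separate island — area = 167.91 mm²; (rotated 50° about Z; rotation is an isometry so areas/perimeters/island counts are preserved). So its area = 167.91 mm². Layer 51 (z = 12.24): the cube is not intersected at this z (z outside [0, 11.5]); the r=2.5 cylinder at (4.5, 5) gives a regular 24-gon of circumradius 2.5 (constant along its height) (area = (24/2)·2.500²·sin(360°/24) = 19.41 mm²); the cube at (13.5, 1.5) is present — its section is the full 5.5×27 rectangle (area 148.50 mm²); the r=12 cylinder at (15, 12) contributes a regular 24-gon of circumradius 12 (area = (24/2)·12.000²·sin(360°/24) = 447.24 mm²); Merging all regions: the regions partially overlap — summed areas 615.15 mm² minus the doubly-counted overlap 128.40 mm² gives 486.75 mm² — area = 486.75 mm²; (rotated 50° about Z; rotation is an isometry so areas/perimeters/island counts are preserved). So its area = 486.75 mm². Layer 51 is larger (486.75 vs 167.91 mm²).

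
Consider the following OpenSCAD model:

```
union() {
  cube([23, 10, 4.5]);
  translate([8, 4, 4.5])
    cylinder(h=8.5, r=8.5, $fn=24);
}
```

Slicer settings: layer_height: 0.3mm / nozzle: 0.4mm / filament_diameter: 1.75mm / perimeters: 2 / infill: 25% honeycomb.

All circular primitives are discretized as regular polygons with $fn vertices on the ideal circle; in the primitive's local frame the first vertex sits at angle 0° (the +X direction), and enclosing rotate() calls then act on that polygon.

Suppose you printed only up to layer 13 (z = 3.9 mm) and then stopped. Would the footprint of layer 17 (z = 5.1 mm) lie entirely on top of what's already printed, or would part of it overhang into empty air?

part overhangs

Compare the two slices. At z = 3.9: the 23×10 cube contributes its full rectangle (area 230.00 mm²); the cylinder at (8, 4) is absent (z outside [4.5, 13]); Taking the union: only the 23×10 cube is present, so the union is just that shape — area = 230.00 mm². At z = 5.1: the cube is absent (z outside [0, 4.5]); the cylinder at (8, 4): section is a regular 24-gon, circumradius r=8.5 (area = (24/2)·8.500²·sin(360°/24) = 224.40 mm²); Taking the union: only the r=8.5 cylinder at (8, 4) is present, so the union is just that shape — area = 224.40 mm². Checking containment: at z = 5.1 the cross-section extends beyond the z = 3.9 cross-section by about 68.99 mm².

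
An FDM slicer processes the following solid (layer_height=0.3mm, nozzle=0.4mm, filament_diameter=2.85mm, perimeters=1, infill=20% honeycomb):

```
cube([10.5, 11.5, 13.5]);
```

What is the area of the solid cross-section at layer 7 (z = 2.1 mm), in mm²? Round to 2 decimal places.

At z = 2.1 mm: the cube (footprint 10.5×11.5) is included at this height (area 120.75 mm²). Overall, the cross-section is a single solid region. Net area = 120.75 mm².

120.75 mm²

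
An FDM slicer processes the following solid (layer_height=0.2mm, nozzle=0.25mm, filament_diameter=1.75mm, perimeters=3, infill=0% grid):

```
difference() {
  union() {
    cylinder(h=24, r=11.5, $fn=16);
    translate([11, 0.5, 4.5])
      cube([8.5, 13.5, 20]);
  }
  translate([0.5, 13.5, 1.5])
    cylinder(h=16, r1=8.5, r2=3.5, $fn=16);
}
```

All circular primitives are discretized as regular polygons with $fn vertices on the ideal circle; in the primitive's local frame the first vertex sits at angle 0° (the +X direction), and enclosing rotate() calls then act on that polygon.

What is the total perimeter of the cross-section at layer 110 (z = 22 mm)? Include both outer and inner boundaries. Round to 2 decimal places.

111.33 mm

At z = 22 mm: the cylinder: section is a regular 16-gon, circumradius r=11.5 (perimeter = 2·16·11.500·sin(180°/16) = 71.79 mm); the 8.5×13.5 cube at (11, 0.5) contributes its full rectangle (perimeter 44.00 mm); Merging all regions: the regions partially overlap (shared area 0.40 mm²), so the edge portions inside another operand are dropped and the merged outline is re-measured after clipping — boundary = 111.33 mm; the cone at (0.5, 13.5) is not intersected at this z (z outside [1.5, 17.5]); After the difference (first − rest): none of the subtracted shapes is present at this height, so the result so far is unchanged — boundary = 111.33 mm. Overall, the cross-section is a single solid region. Total boundary length (outer) = 111.33 mm.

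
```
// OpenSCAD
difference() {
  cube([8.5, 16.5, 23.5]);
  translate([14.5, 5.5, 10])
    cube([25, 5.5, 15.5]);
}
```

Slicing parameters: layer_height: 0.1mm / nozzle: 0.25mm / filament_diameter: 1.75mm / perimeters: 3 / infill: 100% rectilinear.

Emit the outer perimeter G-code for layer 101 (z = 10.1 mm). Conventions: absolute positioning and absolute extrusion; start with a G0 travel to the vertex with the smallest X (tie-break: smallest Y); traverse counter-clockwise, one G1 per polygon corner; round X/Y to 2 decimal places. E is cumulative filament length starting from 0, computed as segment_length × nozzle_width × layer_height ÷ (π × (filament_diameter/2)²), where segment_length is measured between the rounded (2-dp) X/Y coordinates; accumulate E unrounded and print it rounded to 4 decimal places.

G0 X0.00 Y0.00 Z10.10
G1 X8.50 Y0.00 E0.0883
G1 X8.50 Y16.50 E0.2598
G1 X0.00 Y16.50 E0.3482
G1 X0.00 Y0.00 E0.5197

At z = 10.1 mm: the cube is present — its section is the full 8.5×16.5 rectangle; the cube at (14.5, 5.5) is present — its section is the full 25×5.5 rectangle; Subtracting the remaining from the first: starting from the 8.5×16.5 cube, the 25×5.5 cube at (14.5, 5.5) misses the remaining region (no effect) — 1 connected region. The outline is a single polygon with 4 vertices. Extrusion per mm of travel: 0.25 × 0.1 / (π × 0.875²) = 0.010394. Accumulating E over each segment gives final E = 0.5197.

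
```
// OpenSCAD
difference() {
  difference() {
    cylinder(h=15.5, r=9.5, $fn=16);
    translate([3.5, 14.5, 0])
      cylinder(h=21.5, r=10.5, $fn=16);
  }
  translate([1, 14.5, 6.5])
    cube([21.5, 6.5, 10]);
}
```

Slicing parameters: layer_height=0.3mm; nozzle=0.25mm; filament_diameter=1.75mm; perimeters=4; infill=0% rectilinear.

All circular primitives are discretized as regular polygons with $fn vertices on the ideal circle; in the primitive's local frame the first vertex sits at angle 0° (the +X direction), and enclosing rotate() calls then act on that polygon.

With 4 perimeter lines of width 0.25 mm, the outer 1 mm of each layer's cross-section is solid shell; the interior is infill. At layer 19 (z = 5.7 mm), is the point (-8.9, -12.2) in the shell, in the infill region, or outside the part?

outside

At z = 5.7 mm: the cylinder: section is a regular 16-gon, circumradius r=9.5; the r=10.5 cylinder at (3.5, 14.5) contributes a regular 16-gon of circumradius 10.5; After the difference (first − rest): starting from the r=9.5 cylinder, the r=10.5 cylinder at (3.5, 14.5) partially overlaps it — only the 42.79 mm² overlap (of its 337.53 mm²) is removed, clipping the outline — 1 connected region; the cube at (1, 14.5) is absent (z outside [6.5, 16.5]); After the difference (first − rest): none of the subtracted shapes is present at this height, so the result so far is unchanged — 1 connected region. Overall, the cross-section is a single solid region. The nearest boundary edge runs (-3.64, -8.78)→(-6.72, -6.72); distance from the point to it = 5.77 mm. The point is not inside any of the regions above, so it lies outside the cross-section (5.77 mm from the nearest boundary).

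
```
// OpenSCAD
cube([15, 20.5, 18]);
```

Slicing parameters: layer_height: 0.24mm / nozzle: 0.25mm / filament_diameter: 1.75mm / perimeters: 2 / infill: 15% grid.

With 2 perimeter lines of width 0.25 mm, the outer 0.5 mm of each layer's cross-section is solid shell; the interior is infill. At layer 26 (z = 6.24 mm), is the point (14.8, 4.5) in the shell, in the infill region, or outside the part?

shell

At z = 6.24 mm: the cube is present — its section is the full 15×20.5 rectangle. Overall, the cross-section is a single solid region. The nearest boundary edge runs (15.00, 0.00)→(15.00, 20.50); distance from the point to it = 0.20 mm. The point is inside the cross-section, 0.20 mm from the nearest boundary — within the 0.5 mm shell band (2 × 0.25).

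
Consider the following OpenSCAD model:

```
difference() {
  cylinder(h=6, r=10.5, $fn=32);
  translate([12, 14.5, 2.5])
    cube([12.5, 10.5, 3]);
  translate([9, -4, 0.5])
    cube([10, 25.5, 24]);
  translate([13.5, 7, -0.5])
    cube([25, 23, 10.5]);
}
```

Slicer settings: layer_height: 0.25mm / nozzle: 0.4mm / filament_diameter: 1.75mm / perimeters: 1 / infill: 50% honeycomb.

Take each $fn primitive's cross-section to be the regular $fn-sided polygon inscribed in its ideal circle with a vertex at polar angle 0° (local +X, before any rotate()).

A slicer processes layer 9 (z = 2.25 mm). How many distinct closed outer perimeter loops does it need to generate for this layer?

1

At z = 2.25 mm: the r=10.5 cylinder contributes a regular 32-gon of circumradius 10.5; the cube at (12, 14.5) is absent (z outside [2.5, 5.5]); the cube at (9, -4) is present — its section is the full 10×25.5 rectangle; the cube at (13.5, 7) is present — its section is the full 25×23 rectangle; Subtracting the remaining from the first: starting from the r=10.5 cylinder, the 10×25.5 cube at (9, -4) partially overlaps it — only the 10.12 mm² overlap (of its 255.00 mm²) is removed, clipping the outline; the 25×23 cube at (13.5, 7) misses the remaining region (no effect) — 1 connected region. The result has 1 disconnected region.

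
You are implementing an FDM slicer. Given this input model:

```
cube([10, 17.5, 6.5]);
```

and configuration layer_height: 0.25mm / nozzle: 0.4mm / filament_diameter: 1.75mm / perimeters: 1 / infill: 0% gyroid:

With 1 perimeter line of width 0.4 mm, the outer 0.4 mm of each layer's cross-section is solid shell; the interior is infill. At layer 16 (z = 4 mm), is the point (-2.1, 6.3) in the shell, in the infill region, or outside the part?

outside

At z = 4 mm: the cube (footprint 10×17.5) is included at this height. Overall, the cross-section is a single solid region. The nearest boundary edge runs (0.00, 17.50)→(0.00, 0.00); distance from the point to it = 2.10 mm. The point is not inside any of the regions above, so it lies outside the cross-section (2.10 mm from the nearest boundary).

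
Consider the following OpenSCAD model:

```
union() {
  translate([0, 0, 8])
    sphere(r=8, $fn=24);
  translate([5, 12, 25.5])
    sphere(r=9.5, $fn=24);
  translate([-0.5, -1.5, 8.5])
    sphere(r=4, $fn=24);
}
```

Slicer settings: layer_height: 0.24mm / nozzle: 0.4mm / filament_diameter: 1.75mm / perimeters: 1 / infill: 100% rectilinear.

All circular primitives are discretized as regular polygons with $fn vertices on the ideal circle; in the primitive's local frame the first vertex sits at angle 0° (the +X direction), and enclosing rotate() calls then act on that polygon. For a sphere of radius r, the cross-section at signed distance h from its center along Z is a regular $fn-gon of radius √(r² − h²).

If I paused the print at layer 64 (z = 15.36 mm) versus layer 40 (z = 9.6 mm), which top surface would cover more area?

layer 40 (z = 9.6 mm)

Layer 64 (z = 15.36): the sphere: section is a regular 24-gon, circumradius = √(r²−h²) = √(8²−7.36²) = 3.135 (area = (24/2)·3.135²·sin(360°/24) = 30.53 mm²); the sphere at (5, 12) does not reach this height (|z−center|=10.140 > r=9.5); the sphere at (-0.5, -1.5) is absent (|z−center|=6.860 > r=4); Combining (union): only the r=8 sphere is present, so the union is just that shape — area = 30.53 mm². So its area = 30.53 mm². Layer 40 (z = 9.6): the r=8 sphere contributes a regular 24-gon of circumradius √(8²−1.6²) = 7.838 (area = (24/2)·7.838²·sin(360°/24) = 190.82 mm²); the sphere at (5, 12) is not intersected at this z (|z−center|=15.900 > r=9.5); the r=4 sphere at (-0.5, -1.5) contributes a regular 24-gon of circumradius √(4²−1.1²) = 3.846 (area = (24/2)·3.846²·sin(360°/24) = 45.94 mm²); Merging all regions: the r=4 sphere at (-0.5, -1.5) lies entirely inside the r=8 sphere, so the union is just the r=8 sphere — area = 190.82 mm². So its area = 190.82 mm². Layer 40 is larger (190.82 vs 30.53 mm²).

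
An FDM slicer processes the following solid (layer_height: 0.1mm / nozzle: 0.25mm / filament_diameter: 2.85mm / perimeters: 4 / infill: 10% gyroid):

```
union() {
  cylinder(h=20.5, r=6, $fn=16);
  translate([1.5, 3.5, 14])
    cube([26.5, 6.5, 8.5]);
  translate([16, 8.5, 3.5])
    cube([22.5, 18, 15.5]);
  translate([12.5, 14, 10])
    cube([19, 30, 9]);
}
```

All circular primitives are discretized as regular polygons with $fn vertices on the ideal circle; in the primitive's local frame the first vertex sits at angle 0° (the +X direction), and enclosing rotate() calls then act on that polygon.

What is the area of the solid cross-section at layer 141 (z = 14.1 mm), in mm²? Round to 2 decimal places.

At z = 14.1 mm: the r=6 cylinder contributes a regular 16-gon of circumradius 6 (area = (16/2)·6.000²·sin(360°/16) = 110.21 mm²); the cube at (1.5, 3.5) is present — its section is the full 26.5×6.5 rectangle (area 172.25 mm²); the cube at (16, 8.5) (footprint 22.5×18) is included at this height (area 405.00 mm²); the 19×30 cube at (12.5, 14) contributes its full rectangle (area 570.00 mm²); Taking the union: the regions partially overlap — summed areas 1257.46 mm² minus the doubly-counted overlap 216.34 mm² gives 1041.13 mm² — area = 1041.13 mm². Overall, the cross-section is a single solid region. Net area = 1041.13 mm².

1041.13 mm²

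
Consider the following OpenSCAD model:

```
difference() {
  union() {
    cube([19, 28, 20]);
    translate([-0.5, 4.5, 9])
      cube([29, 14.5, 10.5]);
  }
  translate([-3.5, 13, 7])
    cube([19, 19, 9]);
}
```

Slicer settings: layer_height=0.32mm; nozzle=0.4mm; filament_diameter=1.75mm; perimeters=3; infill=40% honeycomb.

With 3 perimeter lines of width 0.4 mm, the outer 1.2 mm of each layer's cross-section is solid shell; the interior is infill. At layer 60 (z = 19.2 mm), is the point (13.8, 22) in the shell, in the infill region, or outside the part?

At z = 19.2 mm: the cube is present — its section is the full 19×28 rectangle; the cube at (-0.5, 4.5) is present — its section is the full 29×14.5 rectangle; Merging all regions: the regions partially overlap (shared area 275.50 mm²), so overlapping operands fuse into one piece — 1 connected region; the cube at (-3.5, 13) does not reach this height (z outside [7, 16]); Subtracting the remaining from the first: none of the subtracted shapes is present at this height, so the result so far is unchanged — 1 connected region. Overall, the cross-section is a single solid region. The nearest boundary edge runs (19.00, 28.00)→(19.00, 19.00); distance from the point to it = 5.20 mm. The point is inside the cross-section and 5.20 mm from the nearest boundary — more than the 1.2 mm shell width (3 × 0.4), so it's in the infill interior.

infill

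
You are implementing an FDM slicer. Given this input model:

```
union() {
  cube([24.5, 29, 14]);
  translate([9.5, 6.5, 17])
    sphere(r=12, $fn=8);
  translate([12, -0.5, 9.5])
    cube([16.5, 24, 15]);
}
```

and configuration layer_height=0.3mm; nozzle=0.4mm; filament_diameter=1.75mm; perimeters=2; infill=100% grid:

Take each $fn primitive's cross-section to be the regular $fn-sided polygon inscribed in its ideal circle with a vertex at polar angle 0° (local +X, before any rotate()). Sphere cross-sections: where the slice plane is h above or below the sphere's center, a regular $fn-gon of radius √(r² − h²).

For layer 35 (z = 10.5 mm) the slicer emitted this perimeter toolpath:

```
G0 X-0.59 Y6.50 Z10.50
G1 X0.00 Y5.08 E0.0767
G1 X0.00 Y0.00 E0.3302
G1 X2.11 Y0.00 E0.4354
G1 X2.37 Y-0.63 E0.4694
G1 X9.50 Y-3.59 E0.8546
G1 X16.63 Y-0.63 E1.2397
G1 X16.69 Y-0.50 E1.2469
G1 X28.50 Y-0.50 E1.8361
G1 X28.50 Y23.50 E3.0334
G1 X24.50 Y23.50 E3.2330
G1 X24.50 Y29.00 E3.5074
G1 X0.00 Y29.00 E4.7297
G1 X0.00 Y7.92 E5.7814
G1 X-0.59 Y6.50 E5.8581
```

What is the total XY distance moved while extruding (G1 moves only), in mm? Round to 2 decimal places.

Sum the Euclidean lengths of each G1 segment: total = 117.42 mm.

117.42 mm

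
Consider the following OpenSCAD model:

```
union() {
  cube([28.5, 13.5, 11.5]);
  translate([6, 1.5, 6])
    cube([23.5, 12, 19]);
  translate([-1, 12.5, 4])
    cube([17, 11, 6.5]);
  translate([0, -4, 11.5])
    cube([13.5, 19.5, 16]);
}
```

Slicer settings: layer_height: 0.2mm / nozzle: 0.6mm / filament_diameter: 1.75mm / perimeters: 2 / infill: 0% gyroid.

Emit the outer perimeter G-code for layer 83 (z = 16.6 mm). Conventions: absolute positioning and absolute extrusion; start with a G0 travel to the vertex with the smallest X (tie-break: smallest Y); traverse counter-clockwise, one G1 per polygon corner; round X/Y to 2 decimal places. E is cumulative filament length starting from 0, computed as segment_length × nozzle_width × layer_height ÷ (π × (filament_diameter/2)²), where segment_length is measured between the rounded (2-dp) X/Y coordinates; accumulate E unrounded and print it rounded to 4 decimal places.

G0 X0.00 Y-4.00 Z16.60
G1 X13.50 Y-4.00 E0.6735
G1 X13.50 Y1.50 E0.9479
G1 X29.50 Y1.50 E1.7462
G1 X29.50 Y13.50 E2.3448
G1 X13.50 Y13.50 E3.1431
G1 X13.50 Y15.50 E3.2429
G1 X0.00 Y15.50 E3.9164
G1 X0.00 Y-4.00 E4.8892

At z = 16.6 mm: the cube is not intersected at this z (z outside [0, 11.5]); the cube at (6, 1.5) is present — its section is the full 23.5×12 rectangle; the cube at (-1, 12.5) is absent (z outside [4, 10.5]); the cube at (0, -4) (footprint 13.5×19.5) is included at this height; Combining (union): the regions partially overlap (shared area 90.00 mm²), so overlapping operands fuse into one piece — 1 connected region. The outline is a single polygon with 8 vertices. Extrusion per mm of travel: 0.6 × 0.2 / (π × 0.875²) = 0.049890. Accumulating E over each segment gives final E = 4.8892.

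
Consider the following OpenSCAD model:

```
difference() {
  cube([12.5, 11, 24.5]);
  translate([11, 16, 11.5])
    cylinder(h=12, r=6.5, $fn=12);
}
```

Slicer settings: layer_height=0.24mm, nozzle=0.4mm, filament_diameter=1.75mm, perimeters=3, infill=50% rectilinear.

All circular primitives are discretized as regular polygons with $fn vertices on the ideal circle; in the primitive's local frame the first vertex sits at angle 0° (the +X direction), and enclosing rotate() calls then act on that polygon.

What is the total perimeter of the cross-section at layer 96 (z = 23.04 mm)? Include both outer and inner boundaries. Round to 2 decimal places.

At z = 23.04 mm: the cube (footprint 12.5×11) is included at this height (perimeter 47.00 mm); the cylinder at (11, 16): section is a regular 12-gon, circumradius r=6.5 (perimeter = 2·12·6.500·sin(180°/12) = 40.38 mm); After the difference (first − rest): starting from the 12.5×11 cube, the r=6.5 cylinder at (11, 16) partially overlaps it — only the 5.61 mm² overlap (of its 126.75 mm²) is removed, clipping the outline — boundary = 46.33 mm. Overall, the cross-section is a single solid region. Total boundary length (outer) = 46.33 mm.

46.33 mm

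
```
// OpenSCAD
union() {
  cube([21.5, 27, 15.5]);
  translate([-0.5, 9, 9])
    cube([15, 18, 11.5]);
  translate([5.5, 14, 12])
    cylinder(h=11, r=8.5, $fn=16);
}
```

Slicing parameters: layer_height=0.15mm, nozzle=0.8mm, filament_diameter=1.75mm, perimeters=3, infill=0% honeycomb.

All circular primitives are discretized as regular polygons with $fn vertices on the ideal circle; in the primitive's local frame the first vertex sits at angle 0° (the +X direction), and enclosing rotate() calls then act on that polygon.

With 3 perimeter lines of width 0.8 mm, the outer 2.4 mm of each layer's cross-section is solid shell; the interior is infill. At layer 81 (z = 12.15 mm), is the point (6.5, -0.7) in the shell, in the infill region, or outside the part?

At z = 12.15 mm: the cube is present — its section is the full 21.5×27 rectangle; the cube at (-0.5, 9) (footprint 15×18) is included at this height; the r=8.5 cylinder at (5.5, 14) contributes a regular 16-gon of circumradius 8.5; Merging all regions: the regions partially overlap (shared area 462.30 mm²), so overlapping operands fuse into one piece — 1 connected region. Overall, the cross-section is a single solid region. The nearest boundary edge runs (21.50, 0.00)→(0.00, 0.00); distance from the point to it = 0.70 mm. The point is not inside any of the regions above, so it lies outside the cross-section (0.70 mm from the nearest boundary).

outside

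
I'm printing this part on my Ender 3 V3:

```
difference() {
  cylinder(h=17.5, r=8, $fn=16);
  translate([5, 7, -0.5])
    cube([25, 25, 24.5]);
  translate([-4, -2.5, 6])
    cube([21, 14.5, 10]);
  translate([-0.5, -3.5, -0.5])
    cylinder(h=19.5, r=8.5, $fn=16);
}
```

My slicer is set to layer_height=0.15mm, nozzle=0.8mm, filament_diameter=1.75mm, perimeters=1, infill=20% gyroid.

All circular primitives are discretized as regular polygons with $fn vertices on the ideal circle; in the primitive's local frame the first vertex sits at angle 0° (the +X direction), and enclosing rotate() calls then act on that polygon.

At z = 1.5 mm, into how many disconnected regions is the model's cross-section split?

1

At z = 1.5 mm: the r=8 cylinder contributes a regular 16-gon of circumradius 8; the cube at (5, 7) (footprint 25×25) is included at this height; the cube at (-4, -2.5) is not intersected at this z (z outside [6, 16]); the r=8.5 cylinder at (-0.5, -3.5) gives a regular 16-gon of circumradius 8.5 (constant along its height); After the difference (first − rest): starting from the r=8 cylinder, the 25×25 cube at (5, 7) misses the remaining region (no effect); the r=8.5 cylinder at (-0.5, -3.5) partially overlaps it — only the 150.87 mm² overlap (of its 221.19 mm²) is removed, clipping the outline — 1 connected region. The result has 1 disconnected region.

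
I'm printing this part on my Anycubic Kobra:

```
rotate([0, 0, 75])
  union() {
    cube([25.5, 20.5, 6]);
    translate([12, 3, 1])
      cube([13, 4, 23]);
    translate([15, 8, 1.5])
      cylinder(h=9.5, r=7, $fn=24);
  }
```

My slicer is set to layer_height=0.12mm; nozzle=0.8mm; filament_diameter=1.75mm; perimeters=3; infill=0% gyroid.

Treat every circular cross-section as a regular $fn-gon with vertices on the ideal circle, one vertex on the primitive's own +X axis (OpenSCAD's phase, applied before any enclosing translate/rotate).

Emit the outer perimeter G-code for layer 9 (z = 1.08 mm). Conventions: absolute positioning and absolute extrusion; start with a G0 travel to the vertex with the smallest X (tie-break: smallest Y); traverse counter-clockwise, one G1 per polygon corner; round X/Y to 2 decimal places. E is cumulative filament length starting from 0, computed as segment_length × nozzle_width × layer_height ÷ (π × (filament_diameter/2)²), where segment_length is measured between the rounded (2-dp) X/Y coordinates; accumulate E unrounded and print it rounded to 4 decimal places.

At z = 1.08 mm: the 25.5×20.5 cube contributes its full rectangle; the cube at (12, 3) (footprint 13×4) is included at this height; the cylinder at (15, 8) is absent (z outside [1.5, 11]); Combining (union): the 13×4 cube at (12, 3) lies entirely inside the 25.5×20.5 cube, so the union is just the 25.5×20.5 cube — 1 connected region; (whole slice rotated 75° about Z — lengths, areas and connectivity unchanged). The outline is a single polygon with 4 vertices. Extrusion per mm of travel: 0.8 × 0.12 / (π × 0.875²) = 0.039912. Accumulating E over each segment gives final E = 3.6718.

G0 X-19.80 Y5.31 Z1.08
G1 X0.00 Y0.00 E0.8182
G1 X6.60 Y24.63 E1.8359
G1 X-13.20 Y29.94 E2.6541
G1 X-19.80 Y5.31 E3.6718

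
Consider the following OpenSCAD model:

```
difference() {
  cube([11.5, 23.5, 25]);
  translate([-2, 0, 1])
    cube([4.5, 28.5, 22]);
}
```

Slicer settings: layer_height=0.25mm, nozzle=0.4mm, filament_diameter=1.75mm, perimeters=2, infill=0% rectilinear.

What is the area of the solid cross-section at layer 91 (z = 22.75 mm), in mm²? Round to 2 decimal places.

At z = 22.75 mm: the 11.5×23.5 cube contributes its full rectangle (area 270.25 mm²); the cube at (-2, 0) (footprint 4.5×28.5) is included at this height (area 128.25 mm²); After the difference (first − rest): starting from the 11.5×23.5 cube (270.25 mm²), the 4.5×28.5 cube at (-2, 0) partially overlaps it — only the 58.75 mm² overlap (of its 128.25 mm²) is removed, clipping the outline — area = 211.50 mm². Overall, the cross-section is a single solid region. Net area = 211.50 mm².

211.50 mm²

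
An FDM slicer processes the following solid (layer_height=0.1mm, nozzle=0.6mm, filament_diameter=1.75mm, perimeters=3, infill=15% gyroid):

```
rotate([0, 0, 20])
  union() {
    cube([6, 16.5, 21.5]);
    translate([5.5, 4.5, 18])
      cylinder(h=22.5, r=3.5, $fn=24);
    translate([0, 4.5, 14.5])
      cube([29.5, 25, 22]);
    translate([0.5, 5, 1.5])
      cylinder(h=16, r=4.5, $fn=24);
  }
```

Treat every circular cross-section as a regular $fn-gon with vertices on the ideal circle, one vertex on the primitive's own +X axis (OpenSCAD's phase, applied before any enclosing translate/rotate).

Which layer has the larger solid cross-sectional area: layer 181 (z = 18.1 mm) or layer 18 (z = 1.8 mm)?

Layer 181 (z = 18.1): the cube is present — its section is the full 6×16.5 rectangle (area 99.00 mm²); the r=3.5 cylinder at (5.5, 4.5) gives a regular 24-gon of circumradius 3.5 (constant along its height) (area = (24/2)·3.500²·sin(360°/24) = 38.05 mm²); the cube at (0, 4.5) (footprint 29.5×25) is included at this height (area 737.50 mm²); the cylinder at (0.5, 5) does not reach this height (z outside [1.5, 17.5]); Taking the union: the regions partially overlap — summed areas 874.55 mm² minus the doubly-counted overlap 102.27 mm² gives 772.28 mm² — area = 772.28 mm²; (whole slice rotated 20° about Z — lengths, areas and connectivity unchanged). So its area = 772.28 mm². Layer 18 (z = 1.8): the 6×16.5 cube contributes its full rectangle (area 99.00 mm²); the cylinder at (5.5, 4.5) does not reach this height (z outside [18, 40.5]); the cube at (0, 4.5) does not reach this height (z outside [14.5, 36.5]); the cylinder at (0.5, 5): section is a regular 24-gon, circumradius r=4.5 (area = (24/2)·4.500²·sin(360°/24) = 62.89 mm²); Combining (union): the regions partially overlap — summed areas 161.89 mm² minus the doubly-counted overlap 35.91 mm² gives 125.98 mm² — area = 125.98 mm²; (rotated 20° about Z; rotation is an isometry so areas/perimeters/island counts are preserved). So its area = 125.98 mm². Layer 181 is larger (772.28 vs 125.98 mm²).

layer 181 (z = 18.1 mm)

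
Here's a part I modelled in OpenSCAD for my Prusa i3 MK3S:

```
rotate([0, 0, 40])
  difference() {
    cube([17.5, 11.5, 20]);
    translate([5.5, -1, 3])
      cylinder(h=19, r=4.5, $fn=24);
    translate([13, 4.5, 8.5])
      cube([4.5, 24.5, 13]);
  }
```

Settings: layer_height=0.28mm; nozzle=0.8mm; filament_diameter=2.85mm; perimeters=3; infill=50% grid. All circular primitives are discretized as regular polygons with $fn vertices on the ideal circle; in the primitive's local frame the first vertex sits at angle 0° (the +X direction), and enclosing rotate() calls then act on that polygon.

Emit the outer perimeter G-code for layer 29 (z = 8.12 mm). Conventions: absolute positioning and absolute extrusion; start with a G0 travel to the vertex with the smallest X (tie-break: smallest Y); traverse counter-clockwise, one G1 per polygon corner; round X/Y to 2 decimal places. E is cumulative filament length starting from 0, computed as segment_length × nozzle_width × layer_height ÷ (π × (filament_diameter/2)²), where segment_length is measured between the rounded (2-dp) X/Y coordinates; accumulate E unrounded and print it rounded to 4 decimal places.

At z = 8.12 mm: the cube (footprint 17.5×11.5) is included at this height; the cylinder at (5.5, -1): section is a regular 24-gon, circumradius r=4.5; the cube at (13, 4.5) is absent (z outside [8.5, 21.5]); Subtracting the remaining from the first: starting from the 17.5×11.5 cube, the r=4.5 cylinder at (5.5, -1) partially overlaps it — only the 22.58 mm² overlap (of its 62.89 mm²) is removed, clipping the outline — 1 connected region; (whole slice rotated 40° about Z — lengths, areas and connectivity unchanged). The outline is a single polygon with 17 vertices. Extrusion per mm of travel: 0.8 × 0.28 / (π × 1.425²) = 0.035113. Accumulating E over each segment gives final E = 2.1545.

G0 X-7.39 Y8.81 Z8.12
G1 X0.00 Y0.00 E0.4038
G1 X0.87 Y0.73 E0.4436
G1 X0.78 Y0.87 E0.4495
G1 X0.42 Y1.99 E0.4908
G1 X0.37 Y3.16 E0.5319
G1 X0.63 Y4.31 E0.5733
G1 X1.17 Y5.35 E0.6145
G1 X1.96 Y6.22 E0.6557
G1 X2.95 Y6.85 E0.6969
G1 X4.07 Y7.20 E0.7381
G1 X5.25 Y7.25 E0.7796
G1 X6.40 Y7.00 E0.8209
G1 X7.44 Y6.46 E0.8621
G1 X7.56 Y6.34 E0.8680
G1 X13.41 Y11.25 E1.1362
G1 X6.01 Y20.06 E1.5402
G1 X-7.39 Y8.81 E2.1545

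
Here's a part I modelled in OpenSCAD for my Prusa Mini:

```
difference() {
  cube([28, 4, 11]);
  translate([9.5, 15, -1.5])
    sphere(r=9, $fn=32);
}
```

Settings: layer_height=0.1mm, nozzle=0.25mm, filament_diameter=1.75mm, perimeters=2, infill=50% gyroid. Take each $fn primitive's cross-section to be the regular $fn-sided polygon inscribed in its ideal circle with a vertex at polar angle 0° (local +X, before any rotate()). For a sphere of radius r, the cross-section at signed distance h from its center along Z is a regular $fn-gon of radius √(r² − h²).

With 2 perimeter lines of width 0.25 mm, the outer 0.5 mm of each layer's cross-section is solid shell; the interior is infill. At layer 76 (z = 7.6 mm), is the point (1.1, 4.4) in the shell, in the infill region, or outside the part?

At z = 7.6 mm: the cube (footprint 28×4) is included at this height; the sphere at (9.5, 15) does not reach this height (|z−center|=9.100 > r=9); Taking the first minus the rest: none of the subtracted shapes is present at this height, so the 28×4 cube is unchanged — 1 connected region. Overall, the cross-section is a single solid region. The nearest boundary edge runs (28.00, 4.00)→(0.00, 4.00); distance from the point to it = 0.40 mm. The point is not inside any of the regions above, so it lies outside the cross-section (0.40 mm from the nearest boundary).

outside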